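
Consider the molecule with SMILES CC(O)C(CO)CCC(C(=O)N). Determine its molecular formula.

Atom tally by fragment:
  CH3 → C:1 H:3
  CH(OH) → C:1 H:2 O:1
  CH(CH2OH) → C:2 H:4 O:1
  CH2 → C:1 H:2
  CH2 → C:1 H:2
  CH2CONH2 → C:2 H:4 O:1 N:1
Element totals:
  C: 8
  H: 17
  N: 1
  O: 3

C8H17NO3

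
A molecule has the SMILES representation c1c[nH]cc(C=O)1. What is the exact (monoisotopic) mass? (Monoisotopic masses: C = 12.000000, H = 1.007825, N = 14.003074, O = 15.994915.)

95.0371

Atom tally by fragment:
  pyrrole ring core → C:4 H:5 N:1
  (− 1 ring H displaced by substituents)
  + CHO → C:1 H:1 O:1
Element totals:
  C: 5
  H: 5
  N: 1
  O: 1
Molecular formula: C5H5NO.
  M = 5(12.0) + 5(1.007825) + 14.003074 + 15.994915
    = 60.000000 + 5.039125 + 14.003074 + 15.994915 = 95.037114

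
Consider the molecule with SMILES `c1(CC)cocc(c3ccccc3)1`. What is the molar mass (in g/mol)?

172.23 g/mol

Atom tally by fragment:
  furan ring core → C:4 H:4 O:1
  (− 2 ring H displaced by substituents)
  + C2H5 → C:2 H:5
  + C6H5 → C:6 H:5
Element totals:
  C: 12
  H: 12
  O: 1
Molecular formula: C12H12O.
  M = 12(12.011) + 12(1.008) + 15.999
    = 144.132 + 12.096 + 15.999 = 172.227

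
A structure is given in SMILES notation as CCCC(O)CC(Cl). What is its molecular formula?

C6H13ClO

Atom tally by fragment:
  CH3 → C:1 H:3
  CH2 → C:1 H:2
  CH2 → C:1 H:2
  CH(OH) → C:1 H:2 O:1
  CH2 → C:1 H:2
  CH2Cl → C:1 H:2 Cl:1
Element totals:
  C: 6
  H: 13
  Cl: 1
  O: 1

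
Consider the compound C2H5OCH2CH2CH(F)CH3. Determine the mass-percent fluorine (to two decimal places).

15.81%

Atom tally by fragment:
  C2H5OCH2 → C:3 H:7 O:1
  CH2 → C:1 H:2
  CH(F) → C:1 H:1 F:1
  CH3 → C:1 H:3
Element totals:
  C: 6
  H: 13
  F: 1
  O: 1
Molecular formula: C6H13FO.
Molar mass = 120.167 g/mol.
Mass from F: 1 × 18.998 = 18.998 g/mol.
%F = 18.998 / 120.167 × 100 = 15.81%.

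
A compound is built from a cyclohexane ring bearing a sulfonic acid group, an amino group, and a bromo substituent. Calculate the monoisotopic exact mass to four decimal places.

Atom tally by fragment:
  cyclohexane ring core → C:6 H:12
  (− 3 ring H displaced by substituents)
  + SO3H → S:1 O:3 H:1
  + NH2 → N:1 H:2
  + Br → Br:1
Element totals:
  C: 6
  H: 12
  Br: 1
  N: 1
  O: 3
  S: 1
Molecular formula: C6H12BrNO3S.
  M = 6(12.0) + 12(1.007825) + 78.918338 + 14.003074 + 3(15.994915) + 31.972071
    = 72.000000 + 12.093900 + 78.918338 + 14.003074 + 47.984745 + 31.972071 = 256.972128

256.9721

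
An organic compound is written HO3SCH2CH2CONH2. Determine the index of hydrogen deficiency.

Atom tally by fragment:
  HO3SCH2 → C:1 H:3 S:1 O:3
  CH2CONH2 → C:2 H:4 O:1 N:1
Element totals:
  C: 3
  H: 7
  N: 1
  O: 4
  S: 1
Molecular formula: C3H7NO4S.
DoU = (2C + 2 + N − H − X) / 2 = (2·3 + 2 + 1 − 7 − 0) / 2 = 1.

1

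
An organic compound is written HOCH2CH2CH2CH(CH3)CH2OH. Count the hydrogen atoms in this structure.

Element totals:
  C: 6
  H: 14
  O: 2

14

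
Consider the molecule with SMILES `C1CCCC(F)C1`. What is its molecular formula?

C6H11F

Atom tally by fragment:
  cyclohexane ring core → C:6 H:12
  (− 1 ring H displaced by substituents)
  + F → F:1
Element totals:
  C: 6
  H: 11
  F: 1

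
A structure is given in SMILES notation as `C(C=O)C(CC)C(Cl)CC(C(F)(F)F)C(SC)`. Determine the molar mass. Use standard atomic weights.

290.77 g/mol

Atom tally by fragment:
  OHCCH2 → C:2 H:3 O:1
  CH(C2H5) → C:3 H:6
  CH(Cl) → C:1 H:1 Cl:1
  CH2 → C:1 H:2
  CH(CF3) → C:2 H:1 F:3
  CH2SCH3 → C:2 H:5 S:1
Element totals:
  C: 11
  H: 18
  Cl: 1
  F: 3
  O: 1
  S: 1
Molecular formula: C11H18ClF3OS.
  M = 11(12.011) + 18(1.008) + 35.45 + 3(18.998) + 15.999 + 32.06
    = 132.121 + 18.144 + 35.450 + 56.994 + 15.999 + 32.060 = 290.768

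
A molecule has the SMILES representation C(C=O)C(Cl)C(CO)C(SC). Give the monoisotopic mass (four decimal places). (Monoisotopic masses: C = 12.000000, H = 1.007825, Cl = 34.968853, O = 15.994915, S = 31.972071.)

Atom tally by fragment:
  OHCCH2 → C:2 H:3 O:1
  CH(Cl) → C:1 H:1 Cl:1
  CH(CH2OH) → C:2 H:4 O:1
  CH2SCH3 → C:2 H:5 S:1
Element totals:
  C: 7
  H: 13
  Cl: 1
  O: 2
  S: 1
Molecular formula: C7H13ClO2S.
  M = 7(12.0) + 13(1.007825) + 34.968853 + 2(15.994915) + 31.972071
    = 84.000000 + 13.101725 + 34.968853 + 31.989830 + 31.972071 = 196.032479

196.0325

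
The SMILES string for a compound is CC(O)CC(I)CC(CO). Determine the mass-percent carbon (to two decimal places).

Atom tally by fragment:
  CH3 → C:1 H:3
  CH(OH) → C:1 H:2 O:1
  CH2 → C:1 H:2
  CH(I) → C:1 H:1 I:1
  CH2 → C:1 H:2
  CH2CH2OH → C:2 H:5 O:1
Element totals:
  C: 7
  H: 15
  I: 1
  O: 2
Molecular formula: C7H15IO2.
Molar mass = 258.099 g/mol.
Mass from C: 7 × 12.011 = 84.077 g/mol.
%C = 84.077 / 258.099 × 100 = 32.58%.

32.58%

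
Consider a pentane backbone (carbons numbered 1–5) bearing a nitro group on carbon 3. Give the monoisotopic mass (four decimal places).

Atom tally by fragment:
  CH3 → C:1 H:3
  CH2 → C:1 H:2
  CH(NO2) → C:1 H:1 N:1 O:2
  CH2 → C:1 H:2
  CH3 → C:1 H:3
Element totals:
  C: 5
  H: 11
  N: 1
  O: 2
Molecular formula: C5H11NO2.
  M = 5(12.0) + 11(1.007825) + 14.003074 + 2(15.994915)
    = 60.000000 + 11.086075 + 14.003074 + 31.989830 = 117.078979

117.0790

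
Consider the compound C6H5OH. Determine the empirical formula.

Atom tally by fragment:
  benzene ring core → C:6 H:6
  (− 1 ring H displaced by substituents)
  + OH → O:1 H:1
Element totals:
  C: 6
  H: 6
  O: 1
Molecular formula: C6H6O.
gcd of subscripts (6, 6, 1) = 1, so the empirical formula equals the molecular formula.

C6H6O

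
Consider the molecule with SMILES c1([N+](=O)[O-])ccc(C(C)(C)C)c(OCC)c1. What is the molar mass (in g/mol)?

223.27 g/mol

Atom tally by fragment:
  benzene ring core → C:6 H:6
  (− 3 ring H displaced by substituents)
  + NO2 → N:1 O:2
  + C(CH3)3 → C:4 H:9
  + OC2H5 → C:2 H:5 O:1
Element totals:
  C: 12
  H: 17
  N: 1
  O: 3
Molecular formula: C12H17NO3.
  M = 12(12.011) + 17(1.008) + 14.007 + 3(15.999)
    = 144.132 + 17.136 + 14.007 + 47.997 = 223.272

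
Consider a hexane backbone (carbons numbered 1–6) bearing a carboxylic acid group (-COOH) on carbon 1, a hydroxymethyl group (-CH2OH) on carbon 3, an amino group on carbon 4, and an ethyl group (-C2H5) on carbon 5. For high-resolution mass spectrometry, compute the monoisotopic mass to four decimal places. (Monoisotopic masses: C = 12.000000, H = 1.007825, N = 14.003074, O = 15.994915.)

Atom tally by fragment:
  HOOCCH2 → C:2 H:3 O:2
  CH2 → C:1 H:2
  CH(CH2OH) → C:2 H:4 O:1
  CH(NH2) → C:1 H:3 N:1
  CH(C2H5) → C:3 H:6
  CH3 → C:1 H:3
Element totals:
  C: 10
  H: 21
  N: 1
  O: 3
Molecular formula: C10H21NO3.
  M = 10(12.0) + 21(1.007825) + 14.003074 + 3(15.994915)
    = 120.000000 + 21.164325 + 14.003074 + 47.984745 = 203.152144

203.1521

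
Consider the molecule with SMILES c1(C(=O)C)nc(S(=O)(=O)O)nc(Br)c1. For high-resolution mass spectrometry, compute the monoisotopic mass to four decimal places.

Atom tally by fragment:
  pyrimidine ring core → C:4 H:4 N:2
  (− 3 ring H displaced by substituents)
  + COCH3 → C:2 H:3 O:1
  + SO3H → S:1 O:3 H:1
  + Br → Br:1
Element totals:
  C: 6
  H: 5
  Br: 1
  N: 2
  O: 4
  S: 1
Molecular formula: C6H5BrN2O4S.
  M = 6(12.0) + 5(1.007825) + 78.918338 + 2(14.003074) + 4(15.994915) + 31.972071
    = 72.000000 + 5.039125 + 78.918338 + 28.006148 + 63.979660 + 31.972071 = 279.915342

279.9153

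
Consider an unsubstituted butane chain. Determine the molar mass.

Atom tally by fragment:
  CH3 → C:1 H:3
  CH2 → C:1 H:2
  CH2 → C:1 H:2
  CH3 → C:1 H:3
Element totals:
  C: 4
  H: 10
Molecular formula: C4H10.
  M = 4(12.011) + 10(1.008)
    = 48.044 + 10.080 = 58.124

58.12 g/mol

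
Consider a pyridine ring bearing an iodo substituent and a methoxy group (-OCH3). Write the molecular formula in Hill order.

C6H6INO

Atom tally by fragment:
  pyridine ring core → C:5 H:5 N:1
  (− 2 ring H displaced by substituents)
  + I → I:1
  + OCH3 → C:1 H:3 O:1
Element totals:
  C: 6
  H: 6
  I: 1
  N: 1
  O: 1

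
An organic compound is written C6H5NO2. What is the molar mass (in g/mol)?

123.11 g/mol

Atom tally by fragment:
  benzene ring core → C:6 H:6
  (− 1 ring H displaced by substituents)
  + NO2 → N:1 O:2
Element totals:
  C: 6
  H: 5
  N: 1
  O: 2
Molecular formula: C6H5NO2.
  M = 6(12.011) + 5(1.008) + 14.007 + 2(15.999)
    = 72.066 + 5.040 + 14.007 + 31.998 = 123.111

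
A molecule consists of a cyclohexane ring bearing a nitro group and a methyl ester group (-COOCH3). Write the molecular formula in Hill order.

Atom tally by fragment:
  cyclohexane ring core → C:6 H:12
  (− 2 ring H displaced by substituents)
  + NO2 → N:1 O:2
  + COOCH3 → C:2 H:3 O:2
Element totals:
  C: 8
  H: 13
  N: 1
  O: 4

C8H13NO4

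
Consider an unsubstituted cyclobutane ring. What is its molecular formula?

Atom tally by fragment:
  cyclobutane ring core → C:4 H:8
Element totals:
  C: 4
  H: 8

C4H8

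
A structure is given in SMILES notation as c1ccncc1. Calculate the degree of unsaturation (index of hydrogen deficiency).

4

Atom tally by fragment:
  pyridine ring core → C:5 H:5 N:1
Element totals:
  C: 5
  H: 5
  N: 1
Molecular formula: C5H5N.
DoU = (2C + 2 + N − H − X) / 2 = (2·5 + 2 + 1 − 5 − 0) / 2 = 4.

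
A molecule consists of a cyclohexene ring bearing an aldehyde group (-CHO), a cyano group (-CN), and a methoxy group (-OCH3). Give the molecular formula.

Atom tally by fragment:
  cyclohexene ring core → C:6 H:10
  (− 3 ring H displaced by substituents)
  + CHO → C:1 H:1 O:1
  + CN → C:1 N:1
  + OCH3 → C:1 H:3 O:1
Element totals:
  C: 9
  H: 11
  N: 1
  O: 2

C9H11NO2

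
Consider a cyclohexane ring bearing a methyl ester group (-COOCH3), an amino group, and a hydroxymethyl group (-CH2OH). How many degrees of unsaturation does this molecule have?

Atom tally by fragment:
  cyclohexane ring core → C:6 H:12
  (− 3 ring H displaced by substituents)
  + COOCH3 → C:2 H:3 O:2
  + NH2 → N:1 H:2
  + CH2OH → C:1 H:3 O:1
Element totals:
  C: 9
  H: 17
  N: 1
  O: 3
Molecular formula: C9H17NO3.
DoU = (2C + 2 + N − H − X) / 2 = (2·9 + 2 + 1 − 17 − 0) / 2 = 2.

2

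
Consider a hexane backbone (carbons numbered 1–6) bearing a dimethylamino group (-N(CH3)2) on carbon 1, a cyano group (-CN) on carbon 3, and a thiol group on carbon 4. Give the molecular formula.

Atom tally by fragment:
  (CH3)2NCH2 → C:3 H:8 N:1
  CH2 → C:1 H:2
  CH(CN) → C:2 H:1 N:1
  CH(SH) → C:1 H:2 S:1
  CH2 → C:1 H:2
  CH3 → C:1 H:3
Element totals:
  C: 9
  H: 18
  N: 2
  S: 1

C9H18N2S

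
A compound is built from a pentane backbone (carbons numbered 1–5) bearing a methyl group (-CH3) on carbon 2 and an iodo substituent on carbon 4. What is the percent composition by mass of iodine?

59.84%

Atom tally by fragment:
  CH3 → C:1 H:3
  CH(CH3) → C:2 H:4
  CH2 → C:1 H:2
  CH(I) → C:1 H:1 I:1
  CH3 → C:1 H:3
Element totals:
  C: 6
  H: 13
  I: 1
Molecular formula: C6H13I.
Molar mass = 212.074 g/mol.
Mass from I: 1 × 126.904 = 126.904 g/mol.
%I = 126.904 / 212.074 × 100 = 59.84%.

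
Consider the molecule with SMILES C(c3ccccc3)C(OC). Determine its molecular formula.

C9H12O

Atom tally by fragment:
  C6H5CH2 → C:7 H:7
  CH2OCH3 → C:2 H:5 O:1
Element totals:
  C: 9
  H: 12
  O: 1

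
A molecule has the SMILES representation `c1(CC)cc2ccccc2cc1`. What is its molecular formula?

C12H12

Atom tally by fragment:
  naphthalene ring system core → C:10 H:8
  (− 1 ring H displaced by substituents)
  + C2H5 → C:2 H:5
Element totals:
  C: 12
  H: 12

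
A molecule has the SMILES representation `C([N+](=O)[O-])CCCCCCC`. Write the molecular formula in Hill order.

C8H17NO2

Atom tally by fragment:
  O2NCH2 → C:1 H:2 N:1 O:2
  CH2 → C:1 H:2
  CH2 → C:1 H:2
  CH2 → C:1 H:2
  CH2 → C:1 H:2
  CH2 → C:1 H:2
  CH2 → C:1 H:2
  CH3 → C:1 H:3
Element totals:
  C: 8
  H: 17
  N: 1
  O: 2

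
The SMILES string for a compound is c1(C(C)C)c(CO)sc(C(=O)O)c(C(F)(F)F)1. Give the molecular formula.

C10H11F3O3S

Atom tally by fragment:
  thiophene ring core → C:4 H:4 S:1
  (− 4 ring H displaced by substituents)
  + CH(CH3)2 → C:3 H:7
  + CH2OH → C:1 H:3 O:1
  + COOH → C:1 H:1 O:2
  + CF3 → C:1 F:3
Element totals:
  C: 10
  H: 11
  F: 3
  O: 3
  S: 1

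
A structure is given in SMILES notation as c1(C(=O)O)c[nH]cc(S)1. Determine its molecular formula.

Atom tally by fragment:
  pyrrole ring core → C:4 H:5 N:1
  (− 2 ring H displaced by substituents)
  + COOH → C:1 H:1 O:2
  + SH → S:1 H:1
Element totals:
  C: 5
  H: 5
  N: 1
  O: 2
  S: 1

C5H5NO2S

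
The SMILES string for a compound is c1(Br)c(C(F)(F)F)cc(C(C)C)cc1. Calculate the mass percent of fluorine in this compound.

Atom tally by fragment:
  benzene ring core → C:6 H:6
  (− 3 ring H displaced by substituents)
  + Br → Br:1
  + CF3 → C:1 F:3
  + CH(CH3)2 → C:3 H:7
Element totals:
  C: 10
  H: 10
  Br: 1
  F: 3
Molecular formula: C10H10BrF3.
Molar mass = 267.088 g/mol.
Mass from F: 3 × 18.998 = 56.994 g/mol.
%F = 56.994 / 267.088 × 100 = 21.34%.

21.34%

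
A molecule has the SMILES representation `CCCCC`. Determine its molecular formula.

Atom tally by fragment:
  CH3 → C:1 H:3
  CH2 → C:1 H:2
  CH2 → C:1 H:2
  CH2 → C:1 H:2
  CH3 → C:1 H:3
Element totals:
  C: 5
  H: 12

C5H12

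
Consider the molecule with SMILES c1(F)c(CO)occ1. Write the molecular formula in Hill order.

Atom tally by fragment:
  furan ring core → C:4 H:4 O:1
  (− 2 ring H displaced by substituents)
  + F → F:1
  + CH2OH → C:1 H:3 O:1
Element totals:
  C: 5
  H: 5
  F: 1
  O: 2

C5H5FO2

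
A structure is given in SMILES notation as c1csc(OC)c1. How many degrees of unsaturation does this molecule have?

Atom tally by fragment:
  thiophene ring core → C:4 H:4 S:1
  (− 1 ring H displaced by substituents)
  + OCH3 → C:1 H:3 O:1
Element totals:
  C: 5
  H: 6
  O: 1
  S: 1
Molecular formula: C5H6OS.
DoU = (2C + 2 + N − H − X) / 2 = (2·5 + 2 + 0 − 6 − 0) / 2 = 3.

3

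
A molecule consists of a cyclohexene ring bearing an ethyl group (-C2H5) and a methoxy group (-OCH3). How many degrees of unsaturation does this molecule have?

Atom tally by fragment:
  cyclohexene ring core → C:6 H:10
  (− 2 ring H displaced by substituents)
  + C2H5 → C:2 H:5
  + OCH3 → C:1 H:3 O:1
Element totals:
  C: 9
  H: 16
  O: 1
Molecular formula: C9H16O.
DoU = (2C + 2 + N − H − X) / 2 = (2·9 + 2 + 0 − 16 − 0) / 2 = 2.

2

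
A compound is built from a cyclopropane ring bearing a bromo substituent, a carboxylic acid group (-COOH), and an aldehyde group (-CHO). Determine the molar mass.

193.00 g/mol

Atom tally by fragment:
  cyclopropane ring core → C:3 H:6
  (− 3 ring H displaced by substituents)
  + Br → Br:1
  + COOH → C:1 H:1 O:2
  + CHO → C:1 H:1 O:1
Element totals:
  C: 5
  H: 5
  Br: 1
  O: 3
Molecular formula: C5H5BrO3.
  M = 5(12.011) + 5(1.008) + 79.904 + 3(15.999)
    = 60.055 + 5.040 + 79.904 + 47.997 = 192.996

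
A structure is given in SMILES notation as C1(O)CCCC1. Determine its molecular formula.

C5H10O

Atom tally by fragment:
  cyclopentane ring core → C:5 H:10
  (− 1 ring H displaced by substituents)
  + OH → O:1 H:1
Element totals:
  C: 5
  H: 10
  O: 1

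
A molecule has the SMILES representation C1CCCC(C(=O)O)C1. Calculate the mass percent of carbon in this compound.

Atom tally by fragment:
  cyclohexane ring core → C:6 H:12
  (− 1 ring H displaced by substituents)
  + COOH → C:1 H:1 O:2
Element totals:
  C: 7
  H: 12
  O: 2
Molecular formula: C7H12O2.
Molar mass = 128.171 g/mol.
Mass from C: 7 × 12.011 = 84.077 g/mol.
%C = 84.077 / 128.171 × 100 = 65.60%.

65.60%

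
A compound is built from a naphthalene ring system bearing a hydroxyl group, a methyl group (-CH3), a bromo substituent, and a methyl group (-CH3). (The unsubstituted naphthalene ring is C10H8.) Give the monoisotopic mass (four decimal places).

Atom tally by fragment:
  naphthalene ring system core → C:10 H:8
  (− 4 ring H displaced by substituents)
  + OH → O:1 H:1
  + CH3 → C:1 H:3
  + Br → Br:1
  + CH3 → C:1 H:3
Element totals:
  C: 12
  H: 11
  Br: 1
  O: 1
Molecular formula: C12H11BrO.
  M = 12(12.0) + 11(1.007825) + 78.918338 + 15.994915
    = 144.000000 + 11.086075 + 78.918338 + 15.994915 = 249.999328

249.9993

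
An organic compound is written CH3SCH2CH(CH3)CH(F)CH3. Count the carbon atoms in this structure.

6

Atom tally by fragment:
  CH3SCH2 → C:2 H:5 S:1
  CH(CH3) → C:2 H:4
  CH(F) → C:1 H:1 F:1
  CH3 → C:1 H:3
Element totals:
  C: 6
  H: 13
  F: 1
  S: 1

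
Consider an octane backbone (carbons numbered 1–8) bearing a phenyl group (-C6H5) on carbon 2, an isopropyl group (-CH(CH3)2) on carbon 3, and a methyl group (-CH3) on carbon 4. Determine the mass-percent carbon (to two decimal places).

Atom tally by fragment:
  CH3 → C:1 H:3
  CH(C6H5) → C:7 H:6
  CH(CH(CH3)2) → C:4 H:8
  CH(CH3) → C:2 H:4
  CH2 → C:1 H:2
  CH2 → C:1 H:2
  CH2 → C:1 H:2
  CH3 → C:1 H:3
Element totals:
  C: 18
  H: 30
Molecular formula: C18H30.
Molar mass = 246.438 g/mol.
Mass from C: 18 × 12.011 = 216.198 g/mol.
%C = 216.198 / 246.438 × 100 = 87.73%.

87.73%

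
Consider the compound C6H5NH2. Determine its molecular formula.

C6H7N

Atom tally by fragment:
  benzene ring core → C:6 H:6
  (− 1 ring H displaced by substituents)
  + NH2 → N:1 H:2
Element totals:
  C: 6
  H: 7
  N: 1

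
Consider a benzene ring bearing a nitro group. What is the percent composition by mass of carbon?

58.54%

Atom tally by fragment:
  benzene ring core → C:6 H:6
  (− 1 ring H displaced by substituents)
  + NO2 → N:1 O:2
Element totals:
  C: 6
  H: 5
  N: 1
  O: 2
Molecular formula: C6H5NO2.
Molar mass = 123.111 g/mol.
Mass from C: 6 × 12.011 = 72.066 g/mol.
%C = 72.066 / 123.111 × 100 = 58.54%.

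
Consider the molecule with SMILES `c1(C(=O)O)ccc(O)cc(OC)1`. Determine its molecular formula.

C8H8O4

Atom tally by fragment:
  benzene ring core → C:6 H:6
  (− 3 ring H displaced by substituents)
  + COOH → C:1 H:1 O:2
  + OH → O:1 H:1
  + OCH3 → C:1 H:3 O:1
Element totals:
  C: 8
  H: 8
  O: 4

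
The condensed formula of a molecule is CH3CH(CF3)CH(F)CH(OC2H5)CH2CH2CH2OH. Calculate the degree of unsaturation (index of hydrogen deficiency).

Atom tally by fragment:
  CH3 → C:1 H:3
  CH(CF3) → C:2 H:1 F:3
  CH(F) → C:1 H:1 F:1
  CH(OC2H5) → C:3 H:6 O:1
  CH2 → C:1 H:2
  CH2CH2OH → C:2 H:5 O:1
Element totals:
  C: 10
  H: 18
  F: 4
  O: 2
Molecular formula: C10H18F4O2.
DoU = (2C + 2 + N − H − X) / 2 = (2·10 + 2 + 0 − 18 − 4) / 2 = 0.

0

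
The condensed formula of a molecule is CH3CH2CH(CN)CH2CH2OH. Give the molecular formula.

Element totals:
  C: 6
  H: 11
  N: 1
  O: 1

C6H11NO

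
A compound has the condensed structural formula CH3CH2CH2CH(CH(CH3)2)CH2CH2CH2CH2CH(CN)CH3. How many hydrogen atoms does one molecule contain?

Atom tally by fragment:
  CH3 → C:1 H:3
  CH2 → C:1 H:2
  CH2 → C:1 H:2
  CH(CH(CH3)2) → C:4 H:8
  CH2 → C:1 H:2
  CH2 → C:1 H:2
  CH2 → C:1 H:2
  CH2 → C:1 H:2
  CH(CN) → C:2 H:1 N:1
  CH3 → C:1 H:3
Element totals:
  C: 14
  H: 27
  N: 1

27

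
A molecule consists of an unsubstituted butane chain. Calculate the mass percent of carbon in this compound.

Atom tally by fragment:
  CH3 → C:1 H:3
  CH2 → C:1 H:2
  CH2 → C:1 H:2
  CH3 → C:1 H:3
Element totals:
  C: 4
  H: 10
Molecular formula: C4H10.
Molar mass = 58.124 g/mol.
Mass from C: 4 × 12.011 = 48.044 g/mol.
%C = 48.044 / 58.124 × 100 = 82.66%.

82.66%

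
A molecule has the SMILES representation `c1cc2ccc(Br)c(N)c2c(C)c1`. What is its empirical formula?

Atom tally by fragment:
  naphthalene ring system core → C:10 H:8
  (− 3 ring H displaced by substituents)
  + Br → Br:1
  + NH2 → N:1 H:2
  + CH3 → C:1 H:3
Element totals:
  C: 11
  H: 10
  Br: 1
  N: 1
Molecular formula: C11H10BrN.
gcd of subscripts (1, 11, 10, 1) = 1, so the empirical formula equals the molecular formula.

C11H10BrN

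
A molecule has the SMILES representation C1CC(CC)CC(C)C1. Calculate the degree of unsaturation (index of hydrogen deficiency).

Atom tally by fragment:
  cyclohexane ring core → C:6 H:12
  (− 2 ring H displaced by substituents)
  + C2H5 → C:2 H:5
  + CH3 → C:1 H:3
Element totals:
  C: 9
  H: 18
Molecular formula: C9H18.
DoU = (2C + 2 + N − H − X) / 2 = (2·9 + 2 + 0 − 18 − 0) / 2 = 1.

1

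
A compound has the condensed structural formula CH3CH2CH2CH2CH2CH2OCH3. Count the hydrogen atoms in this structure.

Element totals:
  C: 7
  H: 16
  O: 1

16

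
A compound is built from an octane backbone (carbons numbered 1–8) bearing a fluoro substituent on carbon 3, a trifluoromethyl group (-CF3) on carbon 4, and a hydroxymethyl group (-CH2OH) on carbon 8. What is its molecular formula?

Atom tally by fragment:
  CH3 → C:1 H:3
  CH2 → C:1 H:2
  CH(F) → C:1 H:1 F:1
  CH(CF3) → C:2 H:1 F:3
  CH2 → C:1 H:2
  CH2 → C:1 H:2
  CH2 → C:1 H:2
  CH2CH2OH → C:2 H:5 O:1
Element totals:
  C: 10
  H: 18
  F: 4
  O: 1

C10H18F4O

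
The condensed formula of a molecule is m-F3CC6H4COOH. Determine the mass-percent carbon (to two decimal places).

50.54%

Element totals:
  C: 8
  H: 5
  F: 3
  O: 2
Molecular formula: C8H5F3O2.
Molar mass = 190.120 g/mol.
Mass from C: 8 × 12.011 = 96.088 g/mol.
%C = 96.088 / 190.120 × 100 = 50.54%.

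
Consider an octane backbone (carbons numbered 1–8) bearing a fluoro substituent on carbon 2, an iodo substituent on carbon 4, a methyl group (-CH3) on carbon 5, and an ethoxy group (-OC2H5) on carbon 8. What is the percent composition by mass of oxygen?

5.06%

Atom tally by fragment:
  CH3 → C:1 H:3
  CH(F) → C:1 H:1 F:1
  CH2 → C:1 H:2
  CH(I) → C:1 H:1 I:1
  CH(CH3) → C:2 H:4
  CH2 → C:1 H:2
  CH2 → C:1 H:2
  CH2OC2H5 → C:3 H:7 O:1
Element totals:
  C: 11
  H: 22
  F: 1
  I: 1
  O: 1
Molecular formula: C11H22FIO.
Molar mass = 316.198 g/mol.
Mass from O: 1 × 15.999 = 15.999 g/mol.
%O = 15.999 / 316.198 × 100 = 5.06%.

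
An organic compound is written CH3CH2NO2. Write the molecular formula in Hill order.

C2H5NO2

Element totals:
  C: 2
  H: 5
  N: 1
  O: 2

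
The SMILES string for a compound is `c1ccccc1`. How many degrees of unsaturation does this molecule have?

Atom tally by fragment:
  benzene ring core → C:6 H:6
Element totals:
  C: 6
  H: 6
Molecular formula: C6H6.
DoU = (2C + 2 + N − H − X) / 2 = (2·6 + 2 + 0 − 6 − 0) / 2 = 4.

4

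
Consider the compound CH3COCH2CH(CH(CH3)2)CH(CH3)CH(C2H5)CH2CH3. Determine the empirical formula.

C14H28O

Atom tally by fragment:
  CH3COCH2 → C:3 H:5 O:1
  CH(CH(CH3)2) → C:4 H:8
  CH(CH3) → C:2 H:4
  CH(C2H5) → C:3 H:6
  CH2 → C:1 H:2
  CH3 → C:1 H:3
Element totals:
  C: 14
  H: 28
  O: 1
Molecular formula: C14H28O.
gcd of subscripts (14, 28, 1) = 1, so the empirical formula equals the molecular formula.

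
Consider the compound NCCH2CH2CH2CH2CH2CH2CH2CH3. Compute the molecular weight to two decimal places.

Atom tally by fragment:
  NCCH2 → C:2 H:2 N:1
  CH2 → C:1 H:2
  CH2 → C:1 H:2
  CH2 → C:1 H:2
  CH2 → C:1 H:2
  CH2 → C:1 H:2
  CH2 → C:1 H:2
  CH3 → C:1 H:3
Element totals:
  C: 9
  H: 17
  N: 1
Molecular formula: C9H17N.
  M = 9(12.011) + 17(1.008) + 14.007
    = 108.099 + 17.136 + 14.007 = 139.242

139.24 g/mol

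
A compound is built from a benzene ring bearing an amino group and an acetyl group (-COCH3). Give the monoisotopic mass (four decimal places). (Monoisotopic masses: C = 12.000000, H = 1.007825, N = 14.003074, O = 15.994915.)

135.0684

Atom tally by fragment:
  benzene ring core → C:6 H:6
  (− 2 ring H displaced by substituents)
  + NH2 → N:1 H:2
  + COCH3 → C:2 H:3 O:1
Element totals:
  C: 8
  H: 9
  N: 1
  O: 1
Molecular formula: C8H9NO.
  M = 8(12.0) + 9(1.007825) + 14.003074 + 15.994915
    = 96.000000 + 9.070425 + 14.003074 + 15.994915 = 135.068414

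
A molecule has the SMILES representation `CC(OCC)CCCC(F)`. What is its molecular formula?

Atom tally by fragment:
  CH3 → C:1 H:3
  CH(OC2H5) → C:3 H:6 O:1
  CH2 → C:1 H:2
  CH2 → C:1 H:2
  CH2 → C:1 H:2
  CH2F → C:1 H:2 F:1
Element totals:
  C: 8
  H: 17
  F: 1
  O: 1

C8H17FO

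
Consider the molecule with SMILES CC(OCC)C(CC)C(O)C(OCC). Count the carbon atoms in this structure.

11

Atom tally by fragment:
  CH3 → C:1 H:3
  CH(OC2H5) → C:3 H:6 O:1
  CH(C2H5) → C:3 H:6
  CH(OH) → C:1 H:2 O:1
  CH2OC2H5 → C:3 H:7 O:1
Element totals:
  C: 11
  H: 24
  O: 3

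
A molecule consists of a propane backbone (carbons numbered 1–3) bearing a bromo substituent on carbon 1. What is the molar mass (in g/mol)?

Atom tally by fragment:
  BrCH2 → C:1 H:2 Br:1
  CH2 → C:1 H:2
  CH3 → C:1 H:3
Element totals:
  C: 3
  H: 7
  Br: 1
Molecular formula: C3H7Br.
  M = 3(12.011) + 7(1.008) + 79.904
    = 36.033 + 7.056 + 79.904 = 122.993

122.99 g/mol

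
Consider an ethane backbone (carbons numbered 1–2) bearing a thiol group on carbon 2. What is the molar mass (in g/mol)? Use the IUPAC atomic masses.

62.13 g/mol

Atom tally by fragment:
  CH3 → C:1 H:3
  CH2SH → C:1 H:3 S:1
Element totals:
  C: 2
  H: 6
  S: 1
Molecular formula: C2H6S.
  M = 2(12.011) + 6(1.008) + 32.06
    = 24.022 + 6.048 + 32.060 = 62.130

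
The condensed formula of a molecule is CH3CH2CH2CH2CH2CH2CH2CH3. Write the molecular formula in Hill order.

C8H18

Atom tally by fragment:
  CH3 → C:1 H:3
  CH2 → C:1 H:2
  CH2 → C:1 H:2
  CH2 → C:1 H:2
  CH2 → C:1 H:2
  CH2 → C:1 H:2
  CH2 → C:1 H:2
  CH3 → C:1 H:3
Element totals:
  C: 8
  H: 18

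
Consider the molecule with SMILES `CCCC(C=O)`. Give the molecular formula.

Atom tally by fragment:
  CH3 → C:1 H:3
  CH2 → C:1 H:2
  CH2 → C:1 H:2
  CH2CHO → C:2 H:3 O:1
Element totals:
  C: 5
  H: 10
  O: 1

C5H10O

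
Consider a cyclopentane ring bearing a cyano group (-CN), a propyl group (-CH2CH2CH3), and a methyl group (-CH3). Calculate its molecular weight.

Atom tally by fragment:
  cyclopentane ring core → C:5 H:10
  (− 3 ring H displaced by substituents)
  + CN → C:1 N:1
  + CH2CH2CH3 → C:3 H:7
  + CH3 → C:1 H:3
Element totals:
  C: 10
  H: 17
  N: 1
Molecular formula: C10H17N.
  M = 10(12.011) + 17(1.008) + 14.007
    = 120.110 + 17.136 + 14.007 = 151.253

151.25 g/mol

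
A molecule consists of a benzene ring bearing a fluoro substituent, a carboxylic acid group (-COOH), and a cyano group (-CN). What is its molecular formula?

Atom tally by fragment:
  benzene ring core → C:6 H:6
  (− 3 ring H displaced by substituents)
  + F → F:1
  + COOH → C:1 H:1 O:2
  + CN → C:1 N:1
Element totals:
  C: 8
  H: 4
  F: 1
  N: 1
  O: 2

C8H4FNO2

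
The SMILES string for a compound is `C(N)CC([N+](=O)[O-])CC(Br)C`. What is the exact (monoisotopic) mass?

Atom tally by fragment:
  H2NCH2 → C:1 H:4 N:1
  CH2 → C:1 H:2
  CH(NO2) → C:1 H:1 N:1 O:2
  CH2 → C:1 H:2
  CH(Br) → C:1 H:1 Br:1
  CH3 → C:1 H:3
Element totals:
  C: 6
  H: 13
  Br: 1
  N: 2
  O: 2
Molecular formula: C6H13BrN2O2.
  M = 6(12.0) + 13(1.007825) + 78.918338 + 2(14.003074) + 2(15.994915)
    = 72.000000 + 13.101725 + 78.918338 + 28.006148 + 31.989830 = 224.016041

224.0160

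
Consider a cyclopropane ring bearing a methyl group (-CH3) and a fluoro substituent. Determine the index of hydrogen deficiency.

Atom tally by fragment:
  cyclopropane ring core → C:3 H:6
  (− 2 ring H displaced by substituents)
  + CH3 → C:1 H:3
  + F → F:1
Element totals:
  C: 4
  H: 7
  F: 1
Molecular formula: C4H7F.
DoU = (2C + 2 + N − H − X) / 2 = (2·4 + 2 + 0 − 7 − 1) / 2 = 1.

1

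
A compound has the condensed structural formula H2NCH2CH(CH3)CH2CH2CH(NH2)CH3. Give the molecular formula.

Atom tally by fragment:
  H2NCH2 → C:1 H:4 N:1
  CH(CH3) → C:2 H:4
  CH2 → C:1 H:2
  CH2 → C:1 H:2
  CH(NH2) → C:1 H:3 N:1
  CH3 → C:1 H:3
Element totals:
  C: 7
  H: 18
  N: 2

C7H18N2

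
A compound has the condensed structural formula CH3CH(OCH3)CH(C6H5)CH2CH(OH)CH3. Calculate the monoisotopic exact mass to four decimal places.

Atom tally by fragment:
  CH3 → C:1 H:3
  CH(OCH3) → C:2 H:4 O:1
  CH(C6H5) → C:7 H:6
  CH2 → C:1 H:2
  CH(OH) → C:1 H:2 O:1
  CH3 → C:1 H:3
Element totals:
  C: 13
  H: 20
  O: 2
Molecular formula: C13H20O2.
  M = 13(12.0) + 20(1.007825) + 2(15.994915)
    = 156.000000 + 20.156500 + 31.989830 = 208.146330

208.1463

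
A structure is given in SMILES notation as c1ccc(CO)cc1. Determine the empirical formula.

Atom tally by fragment:
  benzene ring core → C:6 H:6
  (− 1 ring H displaced by substituents)
  + CH2OH → C:1 H:3 O:1
Element totals:
  C: 7
  H: 8
  O: 1
Molecular formula: C7H8O.
gcd of subscripts (7, 8, 1) = 1, so the empirical formula equals the molecular formula.

C7H8O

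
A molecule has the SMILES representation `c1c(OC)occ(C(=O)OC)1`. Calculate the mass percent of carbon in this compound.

Atom tally by fragment:
  furan ring core → C:4 H:4 O:1
  (− 2 ring H displaced by substituents)
  + OCH3 → C:1 H:3 O:1
  + COOCH3 → C:2 H:3 O:2
Element totals:
  C: 7
  H: 8
  O: 4
Molecular formula: C7H8O4.
Molar mass = 156.137 g/mol.
Mass from C: 7 × 12.011 = 84.077 g/mol.
%C = 84.077 / 156.137 × 100 = 53.85%.

53.85%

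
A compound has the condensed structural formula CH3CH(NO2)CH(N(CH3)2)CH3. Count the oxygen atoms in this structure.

2

Atom tally by fragment:
  CH3 → C:1 H:3
  CH(NO2) → C:1 H:1 N:1 O:2
  CH(N(CH3)2) → C:3 H:7 N:1
  CH3 → C:1 H:3
Element totals:
  C: 6
  H: 14
  N: 2
  O: 2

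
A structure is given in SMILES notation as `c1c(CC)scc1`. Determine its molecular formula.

C6H8S

Atom tally by fragment:
  thiophene ring core → C:4 H:4 S:1
  (− 1 ring H displaced by substituents)
  + C2H5 → C:2 H:5
Element totals:
  C: 6
  H: 8
  S: 1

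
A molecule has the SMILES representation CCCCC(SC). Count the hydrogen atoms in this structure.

Atom tally by fragment:
  CH3 → C:1 H:3
  CH2 → C:1 H:2
  CH2 → C:1 H:2
  CH2 → C:1 H:2
  CH2SCH3 → C:2 H:5 S:1
Element totals:
  C: 6
  H: 14
  S: 1

14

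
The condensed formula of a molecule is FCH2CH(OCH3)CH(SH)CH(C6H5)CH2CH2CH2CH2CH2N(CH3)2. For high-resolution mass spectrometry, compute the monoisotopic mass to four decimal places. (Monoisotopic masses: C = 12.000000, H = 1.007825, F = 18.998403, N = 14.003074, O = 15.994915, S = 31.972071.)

327.2032

Atom tally by fragment:
  FCH2 → C:1 H:2 F:1
  CH(OCH3) → C:2 H:4 O:1
  CH(SH) → C:1 H:2 S:1
  CH(C6H5) → C:7 H:6
  CH2 → C:1 H:2
  CH2 → C:1 H:2
  CH2 → C:1 H:2
  CH2 → C:1 H:2
  CH2N(CH3)2 → C:3 H:8 N:1
Element totals:
  C: 18
  H: 30
  F: 1
  N: 1
  O: 1
  S: 1
Molecular formula: C18H30FNOS.
  M = 18(12.0) + 30(1.007825) + 18.998403 + 14.003074 + 15.994915 + 31.972071
    = 216.000000 + 30.234750 + 18.998403 + 14.003074 + 15.994915 + 31.972071 = 327.203213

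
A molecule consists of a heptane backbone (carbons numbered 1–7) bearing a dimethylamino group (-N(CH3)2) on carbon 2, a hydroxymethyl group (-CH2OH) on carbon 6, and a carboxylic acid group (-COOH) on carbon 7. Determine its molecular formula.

Atom tally by fragment:
  CH3 → C:1 H:3
  CH(N(CH3)2) → C:3 H:7 N:1
  CH2 → C:1 H:2
  CH2 → C:1 H:2
  CH2 → C:1 H:2
  CH(CH2OH) → C:2 H:4 O:1
  CH2COOH → C:2 H:3 O:2
Element totals:
  C: 11
  H: 23
  N: 1
  O: 3

C11H23NO3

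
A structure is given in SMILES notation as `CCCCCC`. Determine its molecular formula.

Atom tally by fragment:
  CH3 → C:1 H:3
  CH2 → C:1 H:2
  CH2 → C:1 H:2
  CH2 → C:1 H:2
  CH2 → C:1 H:2
  CH3 → C:1 H:3
Element totals:
  C: 6
  H: 14

C6H14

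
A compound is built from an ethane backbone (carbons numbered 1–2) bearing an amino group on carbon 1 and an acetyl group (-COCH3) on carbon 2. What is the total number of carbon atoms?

Atom tally by fragment:
  H2NCH2 → C:1 H:4 N:1
  CH2COCH3 → C:3 H:5 O:1
Element totals:
  C: 4
  H: 9
  N: 1
  O: 1

4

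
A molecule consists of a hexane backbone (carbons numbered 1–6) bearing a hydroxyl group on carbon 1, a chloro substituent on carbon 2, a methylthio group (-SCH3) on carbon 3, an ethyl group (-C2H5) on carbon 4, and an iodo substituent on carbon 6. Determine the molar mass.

Atom tally by fragment:
  HOCH2 → C:1 H:3 O:1
  CH(Cl) → C:1 H:1 Cl:1
  CH(SCH3) → C:2 H:4 S:1
  CH(C2H5) → C:3 H:6
  CH2 → C:1 H:2
  CH2I → C:1 H:2 I:1
Element totals:
  C: 9
  H: 18
  Cl: 1
  I: 1
  O: 1
  S: 1
Molecular formula: C9H18ClIOS.
  M = 9(12.011) + 18(1.008) + 35.45 + 126.904 + 15.999 + 32.06
    = 108.099 + 18.144 + 35.450 + 126.904 + 15.999 + 32.060 = 336.656

336.66 g/mol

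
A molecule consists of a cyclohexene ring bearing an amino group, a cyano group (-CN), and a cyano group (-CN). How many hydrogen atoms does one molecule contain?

9

Atom tally by fragment:
  cyclohexene ring core → C:6 H:10
  (− 3 ring H displaced by substituents)
  + NH2 → N:1 H:2
  + CN → C:1 N:1
  + CN → C:1 N:1
Element totals:
  C: 8
  H: 9
  N: 3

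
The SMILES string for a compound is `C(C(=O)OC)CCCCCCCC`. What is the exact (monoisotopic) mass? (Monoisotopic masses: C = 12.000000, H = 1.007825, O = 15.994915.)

Atom tally by fragment:
  CH3OOCCH2 → C:3 H:5 O:2
  CH2 → C:1 H:2
  CH2 → C:1 H:2
  CH2 → C:1 H:2
  CH2 → C:1 H:2
  CH2 → C:1 H:2
  CH2 → C:1 H:2
  CH2 → C:1 H:2
  CH3 → C:1 H:3
Element totals:
  C: 11
  H: 22
  O: 2
Molecular formula: C11H22O2.
  M = 11(12.0) + 22(1.007825) + 2(15.994915)
    = 132.000000 + 22.172150 + 31.989830 = 186.161980

186.1620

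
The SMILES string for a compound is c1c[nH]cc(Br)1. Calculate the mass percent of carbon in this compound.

32.91%

Atom tally by fragment:
  pyrrole ring core → C:4 H:5 N:1
  (− 1 ring H displaced by substituents)
  + Br → Br:1
Element totals:
  C: 4
  H: 4
  Br: 1
  N: 1
Molecular formula: C4H4BrN.
Molar mass = 145.987 g/mol.
Mass from C: 4 × 12.011 = 48.044 g/mol.
%C = 48.044 / 145.987 × 100 = 32.91%.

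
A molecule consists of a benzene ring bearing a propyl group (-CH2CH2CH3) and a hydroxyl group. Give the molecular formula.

C9H12O

Atom tally by fragment:
  benzene ring core → C:6 H:6
  (− 2 ring H displaced by substituents)
  + CH2CH2CH3 → C:3 H:7
  + OH → O:1 H:1
Element totals:
  C: 9
  H: 12
  O: 1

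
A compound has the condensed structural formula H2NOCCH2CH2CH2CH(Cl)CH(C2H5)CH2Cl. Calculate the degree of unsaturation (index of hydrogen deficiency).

1

Atom tally by fragment:
  H2NOCCH2 → C:2 H:4 O:1 N:1
  CH2 → C:1 H:2
  CH2 → C:1 H:2
  CH(Cl) → C:1 H:1 Cl:1
  CH(C2H5) → C:3 H:6
  CH2Cl → C:1 H:2 Cl:1
Element totals:
  C: 9
  H: 17
  Cl: 2
  N: 1
  O: 1
Molecular formula: C9H17Cl2NO.
DoU = (2C + 2 + N − H − X) / 2 = (2·9 + 2 + 1 − 17 − 2) / 2 = 1.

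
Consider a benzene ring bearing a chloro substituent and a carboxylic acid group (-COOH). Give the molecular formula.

C7H5ClO2

Atom tally by fragment:
  benzene ring core → C:6 H:6
  (− 2 ring H displaced by substituents)
  + Cl → Cl:1
  + COOH → C:1 H:1 O:2
Element totals:
  C: 7
  H: 5
  Cl: 1
  O: 2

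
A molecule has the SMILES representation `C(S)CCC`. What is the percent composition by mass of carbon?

Atom tally by fragment:
  HSCH2 → C:1 H:3 S:1
  CH2 → C:1 H:2
  CH2 → C:1 H:2
  CH3 → C:1 H:3
Element totals:
  C: 4
  H: 10
  S: 1
Molecular formula: C4H10S.
Molar mass = 90.184 g/mol.
Mass from C: 4 × 12.011 = 48.044 g/mol.
%C = 48.044 / 90.184 × 100 = 53.27%.

53.27%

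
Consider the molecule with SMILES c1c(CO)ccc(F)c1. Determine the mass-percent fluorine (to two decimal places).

Atom tally by fragment:
  benzene ring core → C:6 H:6
  (− 2 ring H displaced by substituents)
  + CH2OH → C:1 H:3 O:1
  + F → F:1
Element totals:
  C: 7
  H: 7
  F: 1
  O: 1
Molecular formula: C7H7FO.
Molar mass = 126.130 g/mol.
Mass from F: 1 × 18.998 = 18.998 g/mol.
%F = 18.998 / 126.130 × 100 = 15.06%.

15.06%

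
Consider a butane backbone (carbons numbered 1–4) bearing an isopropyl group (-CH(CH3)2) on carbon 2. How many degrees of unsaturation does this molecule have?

0

Atom tally by fragment:
  CH3 → C:1 H:3
  CH(CH(CH3)2) → C:4 H:8
  CH2 → C:1 H:2
  CH3 → C:1 H:3
Element totals:
  C: 7
  H: 16
Molecular formula: C7H16.
DoU = (2C + 2 + N − H − X) / 2 = (2·7 + 2 + 0 − 16 − 0) / 2 = 0.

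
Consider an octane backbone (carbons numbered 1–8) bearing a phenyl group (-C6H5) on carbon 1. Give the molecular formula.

C14H22

Atom tally by fragment:
  C6H5CH2 → C:7 H:7
  CH2 → C:1 H:2
  CH2 → C:1 H:2
  CH2 → C:1 H:2
  CH2 → C:1 H:2
  CH2 → C:1 H:2
  CH2 → C:1 H:2
  CH3 → C:1 H:3
Element totals:
  C: 14
  H: 22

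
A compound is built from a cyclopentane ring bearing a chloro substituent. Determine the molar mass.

Atom tally by fragment:
  cyclopentane ring core → C:5 H:10
  (− 1 ring H displaced by substituents)
  + Cl → Cl:1
Element totals:
  C: 5
  H: 9
  Cl: 1
Molecular formula: C5H9Cl.
  M = 5(12.011) + 9(1.008) + 35.45
    = 60.055 + 9.072 + 35.450 = 104.577

104.58 g/mol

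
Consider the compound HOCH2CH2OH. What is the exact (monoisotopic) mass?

Element totals:
  C: 2
  H: 6
  O: 2
Molecular formula: C2H6O2.
  M = 2(12.0) + 6(1.007825) + 2(15.994915)
    = 24.000000 + 6.046950 + 31.989830 = 62.036780

62.0368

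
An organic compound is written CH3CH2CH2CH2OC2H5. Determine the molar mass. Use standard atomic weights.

Element totals:
  C: 6
  H: 14
  O: 1
Molecular formula: C6H14O.
  M = 6(12.011) + 14(1.008) + 15.999
    = 72.066 + 14.112 + 15.999 = 102.177

102.18 g/mol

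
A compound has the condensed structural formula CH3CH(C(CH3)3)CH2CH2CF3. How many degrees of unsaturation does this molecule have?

Element totals:
  C: 9
  H: 17
  F: 3
Molecular formula: C9H17F3.
DoU = (2C + 2 + N − H − X) / 2 = (2·9 + 2 + 0 − 17 − 3) / 2 = 0.

0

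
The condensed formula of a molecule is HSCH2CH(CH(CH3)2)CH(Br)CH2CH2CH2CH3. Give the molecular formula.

Atom tally by fragment:
  HSCH2 → C:1 H:3 S:1
  CH(CH(CH3)2) → C:4 H:8
  CH(Br) → C:1 H:1 Br:1
  CH2 → C:1 H:2
  CH2 → C:1 H:2
  CH2 → C:1 H:2
  CH3 → C:1 H:3
Element totals:
  C: 10
  H: 21
  Br: 1
  S: 1

C10H21BrS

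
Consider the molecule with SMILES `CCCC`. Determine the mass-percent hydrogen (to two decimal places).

Atom tally by fragment:
  CH3 → C:1 H:3
  CH2 → C:1 H:2
  CH2 → C:1 H:2
  CH3 → C:1 H:3
Element totals:
  C: 4
  H: 10
Molecular formula: C4H10.
Molar mass = 58.124 g/mol.
Mass from H: 10 × 1.008 = 10.080 g/mol.
%H = 10.080 / 58.124 × 100 = 17.34%.

17.34%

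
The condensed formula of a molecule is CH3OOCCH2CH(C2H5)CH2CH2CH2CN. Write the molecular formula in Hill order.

C10H17NO2

Atom tally by fragment:
  CH3OOCCH2 → C:3 H:5 O:2
  CH(C2H5) → C:3 H:6
  CH2 → C:1 H:2
  CH2 → C:1 H:2
  CH2CN → C:2 H:2 N:1
Element totals:
  C: 10
  H: 17
  N: 1
  O: 2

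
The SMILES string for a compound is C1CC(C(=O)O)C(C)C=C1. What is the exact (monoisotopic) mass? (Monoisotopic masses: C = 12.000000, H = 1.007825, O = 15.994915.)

Atom tally by fragment:
  cyclohexene ring core → C:6 H:10
  (− 2 ring H displaced by substituents)
  + COOH → C:1 H:1 O:2
  + CH3 → C:1 H:3
Element totals:
  C: 8
  H: 12
  O: 2
Molecular formula: C8H12O2.
  M = 8(12.0) + 12(1.007825) + 2(15.994915)
    = 96.000000 + 12.093900 + 31.989830 = 140.083730

140.0837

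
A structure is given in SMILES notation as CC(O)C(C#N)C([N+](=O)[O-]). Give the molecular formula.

C5H8N2O3

Atom tally by fragment:
  CH3 → C:1 H:3
  CH(OH) → C:1 H:2 O:1
  CH(CN) → C:2 H:1 N:1
  CH2NO2 → C:1 H:2 N:1 O:2
Element totals:
  C: 5
  H: 8
  N: 2
  O: 3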